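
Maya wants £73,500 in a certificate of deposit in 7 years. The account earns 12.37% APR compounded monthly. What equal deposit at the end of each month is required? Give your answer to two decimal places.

i = 0.1237/12 = 0.0103083 per month; n = 7·12 = 84.
PMT = 73500 / ( [(1+0.0103083)^84 − 1] / 0.0103083 ) = 73500 / 132.575364 = 554.4016

£554.40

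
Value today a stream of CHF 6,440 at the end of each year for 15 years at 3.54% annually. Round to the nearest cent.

CHF 73,961.57

PV = PMT · [1 − (1+i)^(−n)] / i = 6440 · 11.484716 = 73,961.5702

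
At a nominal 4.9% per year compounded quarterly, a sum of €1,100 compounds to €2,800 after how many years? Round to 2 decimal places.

Periodic rate i = 0.049/4 = 0.01225.
n = ln(2800/1100) / ln(1+0.01225) = ln(2.54545) / 0.012176 = 76.7363 quarters
= 76.7363/4 years

19.18 years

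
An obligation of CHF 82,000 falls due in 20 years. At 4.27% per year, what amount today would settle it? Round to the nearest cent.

PV = 82,000 / (1 + 0.0427)^20 = 82,000 / 2.307743 = 35,532.5505

CHF 35,532.55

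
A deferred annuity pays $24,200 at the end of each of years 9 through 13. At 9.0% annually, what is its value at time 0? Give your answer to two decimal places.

$47,240.45

Value one period before first payment (t=8): 24200 × [1 − (1+0.09)^(−5)] / 0.09 = 24200 × 3.889651 = 94,129.5606
PV₀ = 94,129.5606 / (1+0.09)^8 = 94,129.5606 / 1.992563 = 47,240.4524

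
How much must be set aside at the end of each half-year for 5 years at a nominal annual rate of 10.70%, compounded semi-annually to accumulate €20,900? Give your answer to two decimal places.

€1,634.69

i = 0.107/2 = 0.0535 per half-year; n = 5·2 = 10.
FV-annuity factor = 12.785287; PMT = 20900 / 12.785287 = 1,634.6915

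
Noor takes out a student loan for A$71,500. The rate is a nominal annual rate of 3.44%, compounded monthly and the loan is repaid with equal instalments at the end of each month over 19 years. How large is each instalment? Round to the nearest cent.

With 12 periods per year: i = 0.00286667, n = 228.
PMT = 71500 / ( [1 − (1+0.00286667)^(−228)] / 0.00286667 ) = 71500 / 167.212884 = 427.5986

A$427.60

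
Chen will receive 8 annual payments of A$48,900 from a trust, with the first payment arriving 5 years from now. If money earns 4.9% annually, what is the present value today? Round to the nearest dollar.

PV at t=4 (ordinary 8-year annuity): 48900 × a(8|0.049) = 48900 × 6.489420 = 317,332.6534
PV₀ = 317,332.6534 / (1+0.049)^4 = 317,332.6534 / 1.210882 = 262,067.2855

A$262,067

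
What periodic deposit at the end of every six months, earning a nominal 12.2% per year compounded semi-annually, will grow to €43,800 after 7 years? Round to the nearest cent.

€2,069.64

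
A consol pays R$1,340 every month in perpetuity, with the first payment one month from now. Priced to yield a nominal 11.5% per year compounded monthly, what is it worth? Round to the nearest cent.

R$139,826.09

Periodic rate i = 0.115/12 = 0.00958333.
PV = PMT / i = 1340 / 0.00958333 = 139,826.0870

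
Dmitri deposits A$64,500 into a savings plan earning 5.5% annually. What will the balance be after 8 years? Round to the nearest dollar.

FV = 64,500 × (1 + 0.055)^8 = 98,987.2802

A$98,987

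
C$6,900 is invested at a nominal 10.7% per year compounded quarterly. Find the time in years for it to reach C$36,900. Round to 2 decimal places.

Periodic rate i = 0.107/4 = 0.02675.
(1+i)^n = 36900/6900 = 5.34783, so n = ln 5.34783 / ln 1.02675 = 63.5147 quarters
= 63.5147/4 years

15.88 years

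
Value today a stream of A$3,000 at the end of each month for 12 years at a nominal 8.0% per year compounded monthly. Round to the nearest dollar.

Periodic rate i = 0.08/12 = 0.00666667; n = 12 × 12 = 144 periods.
PV = PMT · [1 − (1+i)^(−n)] / i = 3000 · 92.382800 = 277,148.3986

A$277,148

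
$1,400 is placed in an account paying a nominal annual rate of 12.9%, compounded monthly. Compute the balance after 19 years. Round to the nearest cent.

i = 0.129/12 = 0.01075 per month; n = 19·12 = 228.
1,400 × (1+0.01075)^228 = 1,400 × 11.449196 = 16,028.8748

$16,028.87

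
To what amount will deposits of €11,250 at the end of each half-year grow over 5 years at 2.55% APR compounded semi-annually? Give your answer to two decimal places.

€119,179.12

i = 0.0255/2 = 0.01275 per half-year; n = 5·2 = 10.
Accumulation factor s(10|0.01275) = 10.593699; FV = 11250 × 10.593699 = 119,179.1193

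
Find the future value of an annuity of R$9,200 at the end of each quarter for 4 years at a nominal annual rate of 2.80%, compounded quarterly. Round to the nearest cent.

R$155,186.29

With 4 periods per year: i = 0.007, n = 16.
Accumulation factor s(16|0.007) = 16.868075; FV = 9200 × 16.868075 = 155,186.2889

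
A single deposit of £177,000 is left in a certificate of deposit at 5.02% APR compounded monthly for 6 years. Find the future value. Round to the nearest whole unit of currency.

£239,062

Periodic rate i = 0.0502/12 = 0.00418333; n = 6 × 12 = 72 periods.
177,000 × (1+0.00418333)^72 = 177,000 × 1.350631 = 239,061.6514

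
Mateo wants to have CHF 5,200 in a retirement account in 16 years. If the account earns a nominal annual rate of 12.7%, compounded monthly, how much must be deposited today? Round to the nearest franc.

CHF 689

With 12 periods per year: i = 0.0105833, n = 192.
Discount factor = (1+0.0105833)^(−192) = 0.132480; PV = 5,200 × 0.132480 = 688.8967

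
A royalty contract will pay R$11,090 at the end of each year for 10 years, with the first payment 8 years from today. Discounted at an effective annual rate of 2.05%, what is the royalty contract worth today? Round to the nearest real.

R$86,200

Value one period before first payment (t=7): 11090 × [1 − (1+0.0205)^(−10)] / 0.0205 = 11090 × 8.959131 = 99,356.7678
Discount back 7 years: 99,356.7678 × (1+0.0205)^(−7) = 99,356.7678 × 0.867579 = 86,199.8265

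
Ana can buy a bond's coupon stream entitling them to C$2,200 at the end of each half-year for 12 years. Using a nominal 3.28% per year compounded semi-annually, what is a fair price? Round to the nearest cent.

With 2 periods per year: i = 0.0164, n = 24.
PV = PMT · [1 − (1+i)^(−n)] / i = 2200 · 19.708467 = 43,358.6277

C$43,358.63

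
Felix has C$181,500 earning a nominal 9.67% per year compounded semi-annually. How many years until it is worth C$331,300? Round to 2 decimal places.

6.37 years

Periodic rate i = 0.0967/2 = 0.04835.
(1+i)^n = 331300/181500 = 1.82534, so n = ln 1.82534 / ln 1.04835 = 12.7446 half-years
= 12.7446/2 years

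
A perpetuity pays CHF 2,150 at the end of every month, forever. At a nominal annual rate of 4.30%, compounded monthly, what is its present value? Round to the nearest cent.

Periodic rate i = 0.043/12 = 0.00358333.
PV = PMT / i = 2150 / 0.00358333 = 600,000.0000

CHF 600,000.00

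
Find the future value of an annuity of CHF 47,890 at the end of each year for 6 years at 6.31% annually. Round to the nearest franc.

CHF 336,667

Accumulation factor s(6|0.0631) = 7.029997; FV = 47890 × 7.029997 = 336,666.5522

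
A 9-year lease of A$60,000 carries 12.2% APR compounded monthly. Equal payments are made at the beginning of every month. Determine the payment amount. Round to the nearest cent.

A$908.60

With 12 periods per year: i = 0.0101667, n = 108.
PMT = 60000 / ( [1 − (1+0.0101667)^(−108)] / 0.0101667 × (1+i) ) = 60000 / 66.035912 = 908.5965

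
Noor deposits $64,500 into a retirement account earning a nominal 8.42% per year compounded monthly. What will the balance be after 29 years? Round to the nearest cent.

$735,049.94

i = 0.0842/12 = 0.00701667 per month; n = 29·12 = 348.
64,500 × (1+0.00701667)^348 = 64,500 × 11.396123 = 735,049.9372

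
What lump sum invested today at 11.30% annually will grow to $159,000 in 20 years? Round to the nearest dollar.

$18,685

Discount factor = (1+0.113)^(−20) = 0.117516; PV = 159,000 × 0.117516 = 18,685.0316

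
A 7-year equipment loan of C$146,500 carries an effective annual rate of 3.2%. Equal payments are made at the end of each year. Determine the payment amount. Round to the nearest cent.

C$23,691.74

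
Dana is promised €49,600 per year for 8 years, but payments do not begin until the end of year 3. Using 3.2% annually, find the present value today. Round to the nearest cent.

PV at t=2 (ordinary 8-year annuity): 49600 × a(8|0.032) = 49600 × 6.960843 = 345,257.8093
Discount back 2 years: 345,257.8093 × (1+0.032)^(−2) = 345,257.8093 × 0.938946 = 324,178.4310

€324,178.43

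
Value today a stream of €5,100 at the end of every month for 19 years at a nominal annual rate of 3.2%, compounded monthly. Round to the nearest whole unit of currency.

€870,418

Periodic rate i = 0.032/12 = 0.00266667; n = 19 × 12 = 228 periods.
Annuity factor a(228|0.00266667) = 170.670221; PV = 5100 × 170.670221 = 870,418.1250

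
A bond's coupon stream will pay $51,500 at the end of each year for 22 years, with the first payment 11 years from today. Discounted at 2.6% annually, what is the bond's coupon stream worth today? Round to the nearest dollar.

Value one period before first payment (t=10): 51500 × [1 − (1+0.026)^(−22)] / 0.026 = 51500 × 16.594765 = 854,630.3735
PV₀ = 854,630.3735 / (1+0.026)^10 = 854,630.3735 / 1.292628 = 661,157.1757

$661,157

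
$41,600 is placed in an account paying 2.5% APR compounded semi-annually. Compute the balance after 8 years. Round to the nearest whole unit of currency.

$50,747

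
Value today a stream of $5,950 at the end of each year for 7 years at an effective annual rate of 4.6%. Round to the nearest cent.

$34,933.62

PV = 5950 × [1 − (1+0.046)^(−7)] / 0.046 = 5950 × 5.871197 = 34,933.6207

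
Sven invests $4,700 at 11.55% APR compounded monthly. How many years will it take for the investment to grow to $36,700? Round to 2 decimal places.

Periodic rate i = 0.1155/12 = 0.009625.
n = ln(36700/4700) / ln(1+0.009625) = ln(7.80851) / 0.009579 = 214.5547 months
= 214.5547/12 years

17.88 years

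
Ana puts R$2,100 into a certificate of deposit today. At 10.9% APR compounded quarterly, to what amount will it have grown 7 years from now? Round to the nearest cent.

R$4,458.12

i = 0.109/4 = 0.02725 per quarter; n = 7·4 = 28.
FV = 2,100 × (1 + 0.02725)^28 = 4,458.1173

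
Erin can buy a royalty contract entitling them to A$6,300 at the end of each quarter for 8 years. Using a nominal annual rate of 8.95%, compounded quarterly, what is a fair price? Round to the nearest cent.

A$142,872.56

With 4 periods per year: i = 0.022375, n = 32.
Annuity factor a(32|0.022375) = 22.678184; PV = 6300 × 22.678184 = 142,872.5600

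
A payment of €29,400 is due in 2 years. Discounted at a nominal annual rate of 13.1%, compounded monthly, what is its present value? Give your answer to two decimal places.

€22,655.77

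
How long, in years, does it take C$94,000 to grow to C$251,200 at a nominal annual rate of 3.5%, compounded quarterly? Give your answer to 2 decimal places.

Periodic rate i = 0.035/4 = 0.00875.
(1+i)^n = 251200/94000 = 2.67234, so n = ln 2.67234 / ln 1.00875 = 112.8284 quarters
= 112.8284/4 years

28.21 years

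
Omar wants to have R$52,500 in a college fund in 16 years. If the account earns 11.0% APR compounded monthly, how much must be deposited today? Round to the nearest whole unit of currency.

Periodic rate i = 0.11/12 = 0.00916667; n = 16 × 12 = 192 periods.
PV = FV·(1+i)^(−n) = 52,500 × 0.173430 = 9,105.0652

R$9,105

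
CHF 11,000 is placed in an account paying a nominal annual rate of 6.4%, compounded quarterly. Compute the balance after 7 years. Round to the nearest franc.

Periodic rate i = 0.064/4 = 0.016; n = 7 × 4 = 28 periods.
FV = PV·(1+i)^n = 11,000 × 1.559638 = 17,156.0186

CHF 17,156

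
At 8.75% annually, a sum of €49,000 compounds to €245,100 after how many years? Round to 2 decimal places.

n = ln(245100/49000) / ln(1+0.0875) = ln(5.00204) / 0.083881 = 19.1919 years

19.19 years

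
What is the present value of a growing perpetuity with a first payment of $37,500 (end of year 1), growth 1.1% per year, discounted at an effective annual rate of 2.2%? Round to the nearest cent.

$3,409,090.91

PV = PMT / (i − g) = 37500 / (0.022 − 0.011) = 37500 / 0.011000 = 3,409,090.9091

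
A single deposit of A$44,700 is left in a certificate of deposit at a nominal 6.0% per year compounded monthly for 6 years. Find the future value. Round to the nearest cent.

A$64,012.38

Periodic rate i = 0.06/12 = 0.005; n = 6 × 12 = 72 periods.
44,700 × (1+0.005)^72 = 44,700 × 1.432044 = 64,012.3792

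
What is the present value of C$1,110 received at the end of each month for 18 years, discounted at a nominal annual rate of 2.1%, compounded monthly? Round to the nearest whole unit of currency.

C$199,510

With 12 periods per year: i = 0.00175, n = 216.
Annuity factor a(216|0.00175) = 179.738906; PV = 1110 × 179.738906 = 199,510.1860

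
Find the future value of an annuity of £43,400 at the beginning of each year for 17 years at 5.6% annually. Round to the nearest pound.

£1,248,180

FV = PMT · [(1+i)^n − 1] / i × (1+i) = 43400 · 28.759909 = 1,248,180.0382
(annuity-due: payments at period start, so ×(1+i).)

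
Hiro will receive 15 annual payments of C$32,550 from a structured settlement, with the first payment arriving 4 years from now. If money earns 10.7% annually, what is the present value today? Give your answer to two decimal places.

PV at t=3 (ordinary 15-year annuity): 32550 × a(15|0.107) = 32550 × 7.311556 = 237,991.1383
Discount back 3 years: 237,991.1383 × (1+0.107)^(−3) = 237,991.1383 × 0.737152 = 175,435.6796

C$175,435.68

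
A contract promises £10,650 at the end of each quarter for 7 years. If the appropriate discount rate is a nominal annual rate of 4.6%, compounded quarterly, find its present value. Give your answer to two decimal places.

£253,719.12

i = 0.046/4 = 0.0115 per quarter; n = 7·4 = 28.
PV = PMT · [1 − (1+i)^(−n)] / i = 10650 · 23.823392 = 253,719.1229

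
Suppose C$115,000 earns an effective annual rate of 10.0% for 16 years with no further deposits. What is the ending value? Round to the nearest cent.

FV = PV·(1+i)^n = 115,000 × 4.594973 = 528,421.8934

C$528,421.89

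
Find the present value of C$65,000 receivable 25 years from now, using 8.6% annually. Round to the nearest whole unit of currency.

Discount factor = (1+0.086)^(−25) = 0.127132; PV = 65,000 × 0.127132 = 8,263.5703

C$8,264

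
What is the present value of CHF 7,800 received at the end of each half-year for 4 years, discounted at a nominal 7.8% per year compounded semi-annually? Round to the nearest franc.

With 2 periods per year: i = 0.039, n = 8.
Annuity factor a(8|0.039) = 6.760633; PV = 7800 × 6.760633 = 52,732.9405

CHF 52,733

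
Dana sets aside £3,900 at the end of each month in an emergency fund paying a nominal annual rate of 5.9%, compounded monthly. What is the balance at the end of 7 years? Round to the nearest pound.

£404,397

Periodic rate i = 0.059/12 = 0.00491667; n = 7 × 12 = 84 periods.
Accumulation factor s(84|0.00491667) = 103.691462; FV = 3900 × 103.691462 = 404,396.7017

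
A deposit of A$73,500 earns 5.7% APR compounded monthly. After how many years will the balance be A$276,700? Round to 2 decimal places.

Periodic rate i = 0.057/12 = 0.00475.
n = ln(276700/73500) / ln(1+0.00475) = ln(3.76463) / 0.004739 = 279.7462 months
= 279.7462/12 years

23.31 years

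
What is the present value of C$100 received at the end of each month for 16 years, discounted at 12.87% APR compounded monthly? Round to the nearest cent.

i = 0.1287/12 = 0.010725 per month; n = 16·12 = 192.
PV = PMT · [1 − (1+i)^(−n)] / i = 100 · 81.215645 = 8,121.5645

C$8,121.56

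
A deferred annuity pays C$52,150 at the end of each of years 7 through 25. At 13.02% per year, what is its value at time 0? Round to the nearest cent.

C$173,398.65

PV at t=6 (ordinary 19-year annuity): 52150 × a(19|0.1302) = 52150 × 6.929840 = 361,391.1675
Discount back 6 years: 361,391.1675 × (1+0.1302)^(−6) = 361,391.1675 × 0.479809 = 173,398.6517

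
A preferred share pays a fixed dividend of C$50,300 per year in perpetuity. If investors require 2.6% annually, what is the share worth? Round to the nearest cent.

C$1,934,615.38

PV = PMT / i = 50300 / 0.026 = 1,934,615.3846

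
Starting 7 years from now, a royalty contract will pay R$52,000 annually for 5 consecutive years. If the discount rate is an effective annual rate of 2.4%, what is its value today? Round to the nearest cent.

R$210,144.48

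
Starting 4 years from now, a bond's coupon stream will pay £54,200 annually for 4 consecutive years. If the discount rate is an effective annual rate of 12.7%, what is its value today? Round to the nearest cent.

£113,331.31

PV at t=3 (ordinary 4-year annuity): 54200 × a(4|0.127) = 54200 × 2.993108 = 162,226.4441
PV₀ = 162,226.4441 / (1+0.127)^3 = 162,226.4441 / 1.431435 = 113,331.3079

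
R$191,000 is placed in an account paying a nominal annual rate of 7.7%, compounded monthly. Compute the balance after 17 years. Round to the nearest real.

R$704,221

Periodic rate i = 0.077/12 = 0.00641667; n = 17 × 12 = 204 periods.
FV = PV·(1+i)^n = 191,000 × 3.687019 = 704,220.5576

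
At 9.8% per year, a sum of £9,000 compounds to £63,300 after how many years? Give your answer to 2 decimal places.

20.86 years

(1+i)^n = 63300/9000 = 7.03333, so n = ln 7.03333 / ln 1.098 = 20.8648 years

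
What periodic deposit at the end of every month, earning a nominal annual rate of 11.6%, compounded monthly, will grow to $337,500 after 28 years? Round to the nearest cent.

Periodic rate i = 0.116/12 = 0.00966667; n = 28 × 12 = 336 periods.
PMT = 337500 / ( [(1+0.00966667)^336 − 1] / 0.00966667 ) = 337500 / 2517.977171 = 134.0362

$134.04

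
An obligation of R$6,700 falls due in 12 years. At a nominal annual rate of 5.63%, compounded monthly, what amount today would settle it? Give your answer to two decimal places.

Periodic rate i = 0.0563/12 = 0.00469167; n = 12 × 12 = 144 periods.
PV = 6,700 / (1 + 0.00469167)^144 = 6,700 / 1.962109 = 3,414.6925

R$3,414.69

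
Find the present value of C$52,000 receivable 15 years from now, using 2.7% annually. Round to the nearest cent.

PV = 52,000 / (1 + 0.027)^15 = 52,000 / 1.491271 = 34,869.5779

C$34,869.58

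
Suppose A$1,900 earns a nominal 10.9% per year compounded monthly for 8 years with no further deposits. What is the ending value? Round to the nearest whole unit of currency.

With 12 periods per year: i = 0.00908333, n = 96.
1,900 × (1+0.00908333)^96 = 1,900 × 2.382293 = 4,526.3568

A$4,526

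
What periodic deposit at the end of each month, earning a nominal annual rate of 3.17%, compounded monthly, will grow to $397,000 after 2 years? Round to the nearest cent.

$16,044.67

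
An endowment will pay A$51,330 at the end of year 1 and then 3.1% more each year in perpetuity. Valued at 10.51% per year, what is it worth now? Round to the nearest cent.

A$692,712.55

PV = D₁/(r − g) = 51330/(0.1051 − 0.031) = 692,712.5506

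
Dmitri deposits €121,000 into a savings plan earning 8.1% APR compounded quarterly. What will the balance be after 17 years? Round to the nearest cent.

€472,970.88

Periodic rate i = 0.081/4 = 0.02025; n = 17 × 4 = 68 periods.
FV = PV·(1+i)^n = 121,000 × 3.908850 = 472,970.8820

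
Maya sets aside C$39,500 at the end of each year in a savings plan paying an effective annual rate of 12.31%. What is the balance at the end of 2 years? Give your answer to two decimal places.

FV = 39500 × [(1+0.1231)^2 − 1] / 0.1231 = 39500 × 2.123100 = 83,862.4500

C$83,862.45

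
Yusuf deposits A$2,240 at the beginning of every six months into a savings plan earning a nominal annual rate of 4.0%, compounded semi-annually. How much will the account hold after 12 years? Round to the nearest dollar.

A$69,508

i = 0.04/2 = 0.02 per half-year; n = 12·2 = 24.
FV = PMT · [(1+i)^n − 1] / i × (1+i) = 2240 · 31.030300 = 69,507.8714
(annuity-due: payments at period start, so ×(1+i).)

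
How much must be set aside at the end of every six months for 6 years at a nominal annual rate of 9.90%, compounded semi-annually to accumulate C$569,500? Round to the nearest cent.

Periodic rate i = 0.099/2 = 0.0495; n = 6 × 2 = 12 periods.
FV-annuity factor = 15.871134; PMT = 569500 / 15.871134 = 35,882.7546

C$35,882.75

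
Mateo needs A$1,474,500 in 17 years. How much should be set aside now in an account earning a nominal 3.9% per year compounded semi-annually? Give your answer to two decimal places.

A$764,678.63

i = 0.039/2 = 0.0195 per half-year; n = 17·2 = 34.
Discount factor = (1+0.0195)^(−34) = 0.518602; PV = 1,474,500 × 0.518602 = 764,678.6293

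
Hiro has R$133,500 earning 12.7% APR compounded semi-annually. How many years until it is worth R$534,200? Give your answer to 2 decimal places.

Periodic rate i = 0.127/2 = 0.0635.
(1+i)^n = 534200/133500 = 4.00150, so n = ln 4.00150 / ln 1.0635 = 22.5235 half-years
= 22.5235/2 years

11.26 years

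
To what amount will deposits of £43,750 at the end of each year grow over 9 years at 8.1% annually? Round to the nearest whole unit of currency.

£548,617

Accumulation factor s(9|0.081) = 12.539813; FV = 43750 × 12.539813 = 548,616.8064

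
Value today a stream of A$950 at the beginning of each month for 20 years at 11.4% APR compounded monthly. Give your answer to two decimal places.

A$90,512.69

With 12 periods per year: i = 0.0095, n = 240.
PV = PMT · [1 − (1+i)^(−n)] / i × (1+i) = 950 · 95.276512 = 90,512.6863
Payments are at the start of each period, so multiply by (1+i).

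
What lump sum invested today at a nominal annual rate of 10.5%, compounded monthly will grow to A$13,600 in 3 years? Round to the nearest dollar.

A$9,939

i = 0.105/12 = 0.00875 per month; n = 3·12 = 36.
PV = FV·(1+i)^(−n) = 13,600 × 0.730789 = 9,938.7368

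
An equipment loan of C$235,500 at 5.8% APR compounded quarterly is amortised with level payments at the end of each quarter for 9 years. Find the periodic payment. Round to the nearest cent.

C$8,443.17

Periodic rate i = 0.058/4 = 0.0145; n = 9 × 4 = 36 periods.
Annuity-PV factor = 27.892354; PMT = 235500 / 27.892354 = 8,443.1740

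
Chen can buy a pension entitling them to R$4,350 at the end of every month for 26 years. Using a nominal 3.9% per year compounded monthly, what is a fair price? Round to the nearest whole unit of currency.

With 12 periods per year: i = 0.00325, n = 312.
Annuity factor a(312|0.00325) = 195.888628; PV = 4350 × 195.888628 = 852,115.5328

R$852,116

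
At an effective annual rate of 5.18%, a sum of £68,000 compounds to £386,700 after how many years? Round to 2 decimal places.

34.42 years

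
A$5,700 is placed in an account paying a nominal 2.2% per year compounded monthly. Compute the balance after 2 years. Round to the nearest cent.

A$5,956.16

Periodic rate i = 0.022/12 = 0.00183333; n = 2 × 12 = 24 periods.
FV = 5,700 × (1 + 0.00183333)^24 = 5,956.1595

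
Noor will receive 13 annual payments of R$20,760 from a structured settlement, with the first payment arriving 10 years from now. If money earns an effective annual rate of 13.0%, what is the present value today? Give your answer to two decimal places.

R$42,305.94

PV at t=9 (ordinary 13-year annuity): 20760 × a(13|0.13) = 20760 × 6.121812 = 127,088.8071
Discount back 9 years: 127,088.8071 × (1+0.13)^(−9) = 127,088.8071 × 0.332885 = 42,305.9364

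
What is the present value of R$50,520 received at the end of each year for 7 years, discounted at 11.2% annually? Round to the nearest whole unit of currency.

Annuity factor a(7|0.112) = 4.681902; PV = 50520 × 4.681902 = 236,529.6837

R$236,530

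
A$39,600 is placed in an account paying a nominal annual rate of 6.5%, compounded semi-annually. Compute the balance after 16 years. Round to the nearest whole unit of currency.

i = 0.065/2 = 0.0325 per half-year; n = 16·2 = 32.
FV = 39,600 × (1 + 0.0325)^32 = 110,198.8637

A$110,199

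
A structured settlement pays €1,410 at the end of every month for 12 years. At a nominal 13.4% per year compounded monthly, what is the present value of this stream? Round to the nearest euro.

i = 0.134/12 = 0.0111667 per month; n = 12·12 = 144.
Annuity factor a(144|0.0111667) = 71.455462; PV = 1410 × 71.455462 = 100,752.2014

€100,752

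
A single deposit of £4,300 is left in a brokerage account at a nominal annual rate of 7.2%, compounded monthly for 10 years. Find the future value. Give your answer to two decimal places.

Periodic rate i = 0.072/12 = 0.006; n = 10 × 12 = 120 periods.
4,300 × (1+0.006)^120 = 4,300 × 2.050018 = 8,815.0776

£8,815.08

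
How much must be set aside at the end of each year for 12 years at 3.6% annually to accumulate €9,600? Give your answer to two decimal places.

€653.70

PMT = 9600 / ( [(1+0.036)^12 − 1] / 0.036 ) = 9600 / 14.685603 = 653.7015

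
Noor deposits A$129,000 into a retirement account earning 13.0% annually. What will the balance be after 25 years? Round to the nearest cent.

129,000 × (1+0.13)^25 = 129,000 × 21.230542 = 2,738,739.9531

A$2,738,739.95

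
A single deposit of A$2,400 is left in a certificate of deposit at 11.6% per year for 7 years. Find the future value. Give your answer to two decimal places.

A$5,174.41

FV = PV·(1+i)^n = 2,400 × 2.156003 = 5,174.4072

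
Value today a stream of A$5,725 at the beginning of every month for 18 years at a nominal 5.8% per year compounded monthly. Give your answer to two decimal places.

A$770,147.55

i = 0.058/12 = 0.00483333 per month; n = 18·12 = 216.
PV = 5725 × [1 − (1+0.00483333)^(−216)] / 0.00483333 × (1+i) = 5725 × 134.523589 = 770,147.5488
Payments are at the start of each period, so multiply by (1+i).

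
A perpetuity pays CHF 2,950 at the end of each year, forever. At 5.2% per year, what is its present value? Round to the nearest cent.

CHF 56,730.77

PV = PMT / i = 2950 / 0.052 = 56,730.7692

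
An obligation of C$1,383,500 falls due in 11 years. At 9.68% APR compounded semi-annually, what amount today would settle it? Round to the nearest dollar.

C$489,086

With 2 periods per year: i = 0.0484, n = 22.
Discount factor = (1+0.0484)^(−22) = 0.353513; PV = 1,383,500 × 0.353513 = 489,085.6194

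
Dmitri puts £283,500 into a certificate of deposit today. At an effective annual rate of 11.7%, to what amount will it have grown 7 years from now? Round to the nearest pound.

FV = PV·(1+i)^n = 283,500 × 2.169563 = 615,071.0341

£615,071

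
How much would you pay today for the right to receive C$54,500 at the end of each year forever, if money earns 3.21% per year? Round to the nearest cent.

PV = C/r = 54500/0.0321 = 1,697,819.3146

C$1,697,819.31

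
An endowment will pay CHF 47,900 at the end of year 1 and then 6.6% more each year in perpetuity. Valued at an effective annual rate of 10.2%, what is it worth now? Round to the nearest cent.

CHF 1,330,555.56

PV = PMT / (i − g) = 47900 / (0.102 − 0.066) = 47900 / 0.036000 = 1,330,555.5556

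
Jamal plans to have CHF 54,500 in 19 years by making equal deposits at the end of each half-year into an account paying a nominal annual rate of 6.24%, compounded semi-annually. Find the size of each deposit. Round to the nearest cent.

Periodic rate i = 0.0624/2 = 0.0312; n = 19 × 2 = 38 periods.
PMT = 54500 / ( [(1+0.0312)^38 − 1] / 0.0312 ) = 54500 / 70.957860 = 768.0615

CHF 768.06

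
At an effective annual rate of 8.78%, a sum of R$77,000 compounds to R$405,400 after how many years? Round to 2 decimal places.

19.74 years

(1+i)^n = 405400/77000 = 5.26494, so n = ln 5.26494 / ln 1.0878 = 19.7377 years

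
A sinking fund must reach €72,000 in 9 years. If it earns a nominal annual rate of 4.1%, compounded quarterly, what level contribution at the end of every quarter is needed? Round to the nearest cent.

€1,663.76

With 4 periods per year: i = 0.01025, n = 36.
FV-annuity factor = 43.275472; PMT = 72000 / 43.275472 = 1,663.7600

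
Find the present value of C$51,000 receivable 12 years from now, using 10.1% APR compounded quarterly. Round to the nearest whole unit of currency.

i = 0.101/4 = 0.02525 per quarter; n = 12·4 = 48.
PV = 51,000 / (1 + 0.02525)^48 = 51,000 / 3.310010 = 15,407.8072

C$15,408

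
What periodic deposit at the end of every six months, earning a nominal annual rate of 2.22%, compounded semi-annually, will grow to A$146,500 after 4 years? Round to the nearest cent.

A$17,612.84

i = 0.0222/2 = 0.0111 per half-year; n = 4·2 = 8.
PMT = 146500 / ( [(1+0.0111)^8 − 1] / 0.0111 ) = 146500 / 8.317796 = 17,612.8380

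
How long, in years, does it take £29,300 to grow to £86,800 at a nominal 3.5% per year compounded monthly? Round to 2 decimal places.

31.07 years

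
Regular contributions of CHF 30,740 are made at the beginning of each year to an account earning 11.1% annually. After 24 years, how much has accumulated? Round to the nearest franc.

Accumulation factor s(24|0.111) × (1+i) = 115.169131; FV = 30740 × 115.169131 = 3,540,299.0918
(annuity-due: payments at period start, so ×(1+i).)

CHF 3,540,299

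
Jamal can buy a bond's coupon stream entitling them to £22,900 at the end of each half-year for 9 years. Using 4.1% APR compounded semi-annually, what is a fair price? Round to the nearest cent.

£341,813.03

i = 0.041/2 = 0.0205 per half-year; n = 9·2 = 18.
PV = PMT · [1 − (1+i)^(−n)] / i = 22900 · 14.926333 = 341,813.0253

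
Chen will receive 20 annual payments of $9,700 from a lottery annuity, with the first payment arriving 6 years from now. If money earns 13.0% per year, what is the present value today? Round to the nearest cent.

PV at t=5 (ordinary 20-year annuity): 9700 × a(20|0.13) = 9700 × 7.024752 = 68,140.0903
Discount back 5 years: 68,140.0903 × (1+0.13)^(−5) = 68,140.0903 × 0.542760 = 36,983.7111

$36,983.71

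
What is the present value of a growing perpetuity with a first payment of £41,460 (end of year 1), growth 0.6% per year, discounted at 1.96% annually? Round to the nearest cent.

£3,048,529.41

PV = D₁/(r − g) = 41460/(0.0196 − 0.006) = 3,048,529.4118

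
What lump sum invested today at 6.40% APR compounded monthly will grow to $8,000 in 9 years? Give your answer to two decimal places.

$4,504.03

With 12 periods per year: i = 0.00533333, n = 108.
PV = FV·(1+i)^(−n) = 8,000 × 0.563003 = 4,504.0280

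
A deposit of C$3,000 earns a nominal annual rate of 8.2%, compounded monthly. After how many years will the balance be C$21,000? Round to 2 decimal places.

Periodic rate i = 0.082/12 = 0.00683333.
n = ln(21000/3000) / ln(1+0.00683333) = ln(7.00000) / 0.006810 = 285.7392 months
= 285.7392/12 years

23.81 years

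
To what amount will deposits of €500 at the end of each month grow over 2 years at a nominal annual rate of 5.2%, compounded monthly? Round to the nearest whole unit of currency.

With 12 periods per year: i = 0.00433333, n = 24.
FV = PMT · [(1+i)^n − 1] / i = 500 · 25.234886 = 12,617.4430

€12,617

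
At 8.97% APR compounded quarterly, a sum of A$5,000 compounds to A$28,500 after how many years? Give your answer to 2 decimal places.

19.62 years

Periodic rate i = 0.0897/4 = 0.022425.
n = ln(28500/5000) / ln(1+0.022425) = ln(5.70000) / 0.022177 = 78.4798 quarters
= 78.4798/4 years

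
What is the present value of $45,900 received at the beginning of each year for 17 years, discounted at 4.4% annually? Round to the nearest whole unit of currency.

PV = PMT · [1 − (1+i)^(−n)] / i × (1+i) = 45900 · 12.315862 = 565,298.0564
Payments are at the start of each period, so multiply by (1+i).

$565,298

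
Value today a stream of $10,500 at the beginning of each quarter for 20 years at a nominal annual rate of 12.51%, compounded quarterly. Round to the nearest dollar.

i = 0.1251/4 = 0.031275 per quarter; n = 20·4 = 80.
PV = 10500 × [1 − (1+0.031275)^(−80)] / 0.031275 × (1+i) = 10500 × 30.167578 = 316,759.5723
(Beginning-of-period payments → annuity-due factor ×(1+i).)

$316,760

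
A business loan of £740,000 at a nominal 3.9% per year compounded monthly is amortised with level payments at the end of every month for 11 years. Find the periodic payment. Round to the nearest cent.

£6,903.24

i = 0.039/12 = 0.00325 per month; n = 11·12 = 132.
PMT = 740000 / ( [1 − (1+0.00325)^(−132)] / 0.00325 ) = 740000 / 107.195986 = 6,903.2436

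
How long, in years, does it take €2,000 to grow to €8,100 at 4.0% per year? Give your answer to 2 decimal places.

n = ln(8100/2000) / ln(1+0.04) = ln(4.05000) / 0.039221 = 35.6627 years

35.66 years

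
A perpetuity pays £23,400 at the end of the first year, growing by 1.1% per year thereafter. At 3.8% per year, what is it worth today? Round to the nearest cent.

£866,666.67

PV = PMT / (i − g) = 23400 / (0.038 − 0.011) = 23400 / 0.027000 = 866,666.6667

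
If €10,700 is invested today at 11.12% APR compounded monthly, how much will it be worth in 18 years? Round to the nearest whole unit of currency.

€78,463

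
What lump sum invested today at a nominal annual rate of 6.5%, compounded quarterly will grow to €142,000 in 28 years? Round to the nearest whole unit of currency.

Periodic rate i = 0.065/4 = 0.01625; n = 28 × 4 = 112 periods.
Discount factor = (1+0.01625)^(−112) = 0.164413; PV = 142,000 × 0.164413 = 23,346.7150

€23,347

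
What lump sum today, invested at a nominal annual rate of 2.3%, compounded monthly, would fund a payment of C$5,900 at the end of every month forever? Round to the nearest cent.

Periodic rate i = 0.023/12 = 0.00191667.
PV = C/r = 5900/0.00191667 = 3,078,260.8696

C$3,078,260.87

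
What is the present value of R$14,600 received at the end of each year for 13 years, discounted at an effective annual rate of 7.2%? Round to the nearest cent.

R$120,650.36

PV = PMT · [1 − (1+i)^(−n)] / i = 14600 · 8.263724 = 120,650.3635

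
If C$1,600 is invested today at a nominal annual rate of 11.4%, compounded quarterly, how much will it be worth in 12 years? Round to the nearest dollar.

C$6,165

With 4 periods per year: i = 0.0285, n = 48.
FV = PV·(1+i)^n = 1,600 × 3.853064 = 6,164.9022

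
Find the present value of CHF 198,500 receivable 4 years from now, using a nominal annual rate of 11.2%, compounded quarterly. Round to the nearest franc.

CHF 127,606

Periodic rate i = 0.112/4 = 0.028; n = 4 × 4 = 16 periods.
PV = 198,500 / (1 + 0.028)^16 = 198,500 / 1.555571 = 127,605.8770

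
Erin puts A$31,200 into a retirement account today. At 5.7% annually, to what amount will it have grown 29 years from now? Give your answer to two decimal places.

A$155,714.56

FV = PV·(1+i)^n = 31,200 × 4.990851 = 155,714.5611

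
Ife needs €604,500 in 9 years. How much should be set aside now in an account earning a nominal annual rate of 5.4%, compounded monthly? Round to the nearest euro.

With 12 periods per year: i = 0.0045, n = 108.
PV = FV·(1+i)^(−n) = 604,500 × 0.615753 = 372,222.5398

€372,223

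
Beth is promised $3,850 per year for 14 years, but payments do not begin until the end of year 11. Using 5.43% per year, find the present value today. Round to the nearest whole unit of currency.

$21,854

PV at t=10 (ordinary 14-year annuity): 3850 × a(14|0.0543) = 3850 × 9.632025 = 37,083.2970
Discount back 10 years: 37,083.2970 × (1+0.0543)^(−10) = 37,083.2970 × 0.589329 = 21,854.2685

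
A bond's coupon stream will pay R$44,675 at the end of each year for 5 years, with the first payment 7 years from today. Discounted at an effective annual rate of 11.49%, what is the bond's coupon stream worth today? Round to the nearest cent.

R$84,925.05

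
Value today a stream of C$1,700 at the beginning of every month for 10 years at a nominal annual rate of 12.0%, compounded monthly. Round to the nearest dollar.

C$119,676

Periodic rate i = 0.12/12 = 0.01; n = 10 × 12 = 120 periods.
PV = 1700 × [1 − (1+0.01)^(−120)] / 0.01 × (1+i) = 1700 × 70.397527 = 119,675.7963
Payments are at the start of each period, so multiply by (1+i).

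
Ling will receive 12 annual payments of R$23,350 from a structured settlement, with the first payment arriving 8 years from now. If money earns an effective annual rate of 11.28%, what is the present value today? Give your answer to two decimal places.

PV at t=7 (ordinary 12-year annuity): 23350 × a(12|0.1128) = 23350 × 6.406662 = 149,595.5508
PV₀ = 149,595.5508 / (1+0.1128)^7 = 149,595.5508 / 2.113099 = 70,794.3923

R$70,794.39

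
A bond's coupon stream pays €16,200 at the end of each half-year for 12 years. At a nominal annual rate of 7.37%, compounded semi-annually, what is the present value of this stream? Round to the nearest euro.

€255,163

i = 0.0737/2 = 0.03685 per half-year; n = 12·2 = 24.
PV = PMT · [1 − (1+i)^(−n)] / i = 16200 · 15.750807 = 255,163.0758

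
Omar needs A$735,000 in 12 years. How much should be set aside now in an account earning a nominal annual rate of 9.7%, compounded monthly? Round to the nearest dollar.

A$230,569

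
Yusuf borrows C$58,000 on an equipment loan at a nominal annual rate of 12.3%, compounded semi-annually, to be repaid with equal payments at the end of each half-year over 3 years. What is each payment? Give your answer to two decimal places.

C$11,850.68

With 2 periods per year: i = 0.0615, n = 6.
PMT = 58000 / ( [1 − (1+0.0615)^(−6)] / 0.0615 ) = 58000 / 4.894235 = 11,850.6779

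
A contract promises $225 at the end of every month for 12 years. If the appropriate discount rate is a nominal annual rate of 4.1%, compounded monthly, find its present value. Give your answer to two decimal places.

$25,556.80

Periodic rate i = 0.041/12 = 0.00341667; n = 12 × 12 = 144 periods.
Annuity factor a(144|0.00341667) = 113.585767; PV = 225 × 113.585767 = 25,556.7975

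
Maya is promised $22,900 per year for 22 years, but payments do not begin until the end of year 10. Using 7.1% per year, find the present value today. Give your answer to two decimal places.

Value one period before first payment (t=9): 22900 × [1 − (1+0.071)^(−22)] / 0.071 = 22900 × 10.970115 = 251,215.6315
PV₀ = 251,215.6315 / (1+0.071)^9 = 251,215.6315 / 1.853981 = 135,500.6635

$135,500.66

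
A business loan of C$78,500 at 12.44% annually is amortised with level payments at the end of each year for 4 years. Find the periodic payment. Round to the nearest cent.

Annuity-PV factor = 3.009416; PMT = 78500 / 3.009416 = 26,084.7976

C$26,084.80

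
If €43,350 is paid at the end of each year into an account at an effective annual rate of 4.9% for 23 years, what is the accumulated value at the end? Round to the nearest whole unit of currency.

FV = 43350 × [(1+0.049)^23 − 1] / 0.049 = 43350 × 40.917203 = 1,773,760.7361

€1,773,761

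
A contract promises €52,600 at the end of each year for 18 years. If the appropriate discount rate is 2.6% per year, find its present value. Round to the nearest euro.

€748,518

Annuity factor a(18|0.026) = 14.230381; PV = 52600 × 14.230381 = 748,518.0457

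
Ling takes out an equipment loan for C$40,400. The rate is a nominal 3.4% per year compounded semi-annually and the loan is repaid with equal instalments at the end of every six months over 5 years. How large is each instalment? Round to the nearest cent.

C$4,427.29

i = 0.034/2 = 0.017 per half-year; n = 5·2 = 10.
Annuity-PV factor = 9.125228; PMT = 40400 / 9.125228 = 4,427.2868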